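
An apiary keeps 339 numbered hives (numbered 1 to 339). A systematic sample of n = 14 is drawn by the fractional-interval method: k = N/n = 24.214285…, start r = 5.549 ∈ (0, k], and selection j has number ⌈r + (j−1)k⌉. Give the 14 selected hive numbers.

j=1: r + 0k = 5.549 → ⌈·⌉ = 6
j=2: r + 1k = 29.763285… → ⌈·⌉ = 30
j=3: r + 2k = 53.977571… → ⌈·⌉ = 54
j=4: r + 3k = 78.191857… → ⌈·⌉ = 79
j=5: r + 4k = 102.406142… → ⌈·⌉ = 103
j=6: r + 5k = 126.620428… → ⌈·⌉ = 127
j=7: r + 6k = 150.834714… → ⌈·⌉ = 151
j=8: r + 7k = 175.049 → ⌈·⌉ = 176
j=9: r + 8k = 199.263285… → ⌈·⌉ = 200
j=10: r + 9k = 223.477571… → ⌈·⌉ = 224
j=11: r + 10k = 247.691857… → ⌈·⌉ = 248
j=12: r + 11k = 271.906142… → ⌈·⌉ = 272
j=13: r + 12k = 296.120428… → ⌈·⌉ = 297
j=14: r + 13k = 320.334714… → ⌈·⌉ = 321

6, 30, 54, 79, 103, 127, 151, 176, 200, 224, 248, 272, 297, 321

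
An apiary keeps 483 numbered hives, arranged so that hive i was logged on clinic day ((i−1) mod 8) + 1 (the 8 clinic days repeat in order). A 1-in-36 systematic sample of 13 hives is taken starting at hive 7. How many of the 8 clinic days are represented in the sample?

2

Consecutive selections differ by k = 36, so their clinic day numbers differ by 36 mod 8 = 4.
gcd(36, 8) = 4, so the sample visits 8/4 = 2 distinct residues mod 8.
Start 7 is clinic day 7; the clinic days hit are 3, 7.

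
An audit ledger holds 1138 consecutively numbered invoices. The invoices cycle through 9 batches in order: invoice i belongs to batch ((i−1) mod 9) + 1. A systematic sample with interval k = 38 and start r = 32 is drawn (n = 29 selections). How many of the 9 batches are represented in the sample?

Consecutive selections differ by k = 38, so their batch numbers differ by 38 mod 9 = 2.
gcd(38, 9) = 1, so the sample visits 9/1 = 9 distinct residues mod 9.
Start 32 is batch 5; the batches hit are 1, 2, 3, 4, 5, 6, 7, 8, 9.

9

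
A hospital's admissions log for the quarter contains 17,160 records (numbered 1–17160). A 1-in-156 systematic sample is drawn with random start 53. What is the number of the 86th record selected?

k = 156
86th selection = r + (86−1)·k = 53 + 85×156 = 53 + 13260 = 13313

13313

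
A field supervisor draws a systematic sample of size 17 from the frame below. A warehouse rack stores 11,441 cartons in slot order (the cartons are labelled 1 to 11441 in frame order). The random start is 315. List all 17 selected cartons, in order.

k = N/n = 11441/17 = 673
carton 1: 315
carton 2: 315 + 673 = 988
carton 3: 988 + 673 = 1661
carton 4: 1661 + 673 = 2334
carton 5: 2334 + 673 = 3007
carton 6: 3007 + 673 = 3680
carton 7: 3680 + 673 = 4353
carton 8: 4353 + 673 = 5026
carton 9: 5026 + 673 = 5699
carton 10: 5699 + 673 = 6372
carton 11: 6372 + 673 = 7045
carton 12: 7045 + 673 = 7718
carton 13: 7718 + 673 = 8391
carton 14: 8391 + 673 = 9064
carton 15: 9064 + 673 = 9737
carton 16: 9737 + 673 = 10410
carton 17: 10410 + 673 = 11083

315, 988, 1661, 2334, 3007, 3680, 4353, 5026, 5699, 6372, 7045, 7718, 8391, 9064, 9737, 10410, 11083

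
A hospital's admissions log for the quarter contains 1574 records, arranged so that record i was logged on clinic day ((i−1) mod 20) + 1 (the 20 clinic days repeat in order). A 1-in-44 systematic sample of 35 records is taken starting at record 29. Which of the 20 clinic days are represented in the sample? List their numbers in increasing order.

Consecutive selections differ by k = 44, so their clinic day numbers differ by 44 mod 20 = 4.
gcd(44, 20) = 4, so the sample visits 20/4 = 5 distinct residues mod 20.
Start 29 is clinic day 9; the clinic days hit are 1, 5, 9, 13, 17.

1, 5, 9, 13, 17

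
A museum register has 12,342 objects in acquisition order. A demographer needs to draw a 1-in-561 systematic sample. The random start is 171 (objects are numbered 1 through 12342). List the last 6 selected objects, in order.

17th selection = 171 + 16×561 = 9147
18th: 9147 + 561 = 9708
19th: 9708 + 561 = 10269
20th: 10269 + 561 = 10830
21st: 10830 + 561 = 11391
22nd: 11391 + 561 = 11952

9147, 9708, 10269, 10830, 11391, 11952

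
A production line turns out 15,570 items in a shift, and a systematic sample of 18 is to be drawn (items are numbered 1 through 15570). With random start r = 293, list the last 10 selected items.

k = N/n = 15570/18 = 865
9th selection = 293 + 8×865 = 7213
10th: 7213 + 865 = 8078
11th: 8078 + 865 = 8943
12th: 8943 + 865 = 9808
13th: 9808 + 865 = 10673
14th: 10673 + 865 = 11538
15th: 11538 + 865 = 12403
16th: 12403 + 865 = 13268
17th: 13268 + 865 = 14133
18th: 14133 + 865 = 14998

7213, 8078, 8943, 9808, 10673, 11538, 12403, 13268, 14133, 14998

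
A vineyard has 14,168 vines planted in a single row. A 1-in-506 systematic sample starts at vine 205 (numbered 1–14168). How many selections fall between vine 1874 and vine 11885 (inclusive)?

k = 506
First selection ≥ 1874: 205 + ⌈(1874−205)/506⌉·506 = 205 + 4×506 = 2229
Last selection ≤ 11885: 205 + ⌊(11885−205)/506⌋·506 = 205 + 23×506 = 11843
Count = 23 − 4 + 1 = 20

20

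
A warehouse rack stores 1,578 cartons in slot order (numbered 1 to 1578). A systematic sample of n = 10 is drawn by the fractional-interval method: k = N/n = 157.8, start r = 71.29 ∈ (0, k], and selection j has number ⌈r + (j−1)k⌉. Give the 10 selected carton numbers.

72, 230, 387, 545, 703, 861, 1019, 1176, 1334, 1492

j=1: r + 0k = 71.29 → ⌈·⌉ = 72
j=2: r + 1k = 229.09 → ⌈·⌉ = 230
j=3: r + 2k = 386.89 → ⌈·⌉ = 387
j=4: r + 3k = 544.69 → ⌈·⌉ = 545
j=5: r + 4k = 702.49 → ⌈·⌉ = 703
j=6: r + 5k = 860.29 → ⌈·⌉ = 861
j=7: r + 6k = 1018.09 → ⌈·⌉ = 1019
j=8: r + 7k = 1175.89 → ⌈·⌉ = 1176
j=9: r + 8k = 1333.69 → ⌈·⌉ = 1334
j=10: r + 9k = 1491.49 → ⌈·⌉ = 1492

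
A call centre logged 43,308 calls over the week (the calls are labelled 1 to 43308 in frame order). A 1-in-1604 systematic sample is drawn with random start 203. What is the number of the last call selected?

41907

k = 1604
27th selection = r + (27−1)·k = 203 + 26×1604 = 203 + 41704 = 41907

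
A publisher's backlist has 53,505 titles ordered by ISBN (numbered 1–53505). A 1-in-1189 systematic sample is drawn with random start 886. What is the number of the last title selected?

k = 1189
45th selection = r + (45−1)·k = 886 + 44×1189 = 886 + 52316 = 53202

53202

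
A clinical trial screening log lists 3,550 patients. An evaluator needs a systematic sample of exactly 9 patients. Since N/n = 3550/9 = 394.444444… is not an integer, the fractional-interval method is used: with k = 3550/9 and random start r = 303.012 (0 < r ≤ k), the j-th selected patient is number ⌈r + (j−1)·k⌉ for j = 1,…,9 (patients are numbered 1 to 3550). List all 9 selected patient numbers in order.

304, 698, 1092, 1487, 1881, 2276, 2670, 3065, 3459

j=1: r + 0k = 303.012 → ⌈·⌉ = 304
j=2: r + 1k = 697.456444… → ⌈·⌉ = 698
j=3: r + 2k = 1091.900888… → ⌈·⌉ = 1092
j=4: r + 3k = 1486.345333… → ⌈·⌉ = 1487
j=5: r + 4k = 1880.789777… → ⌈·⌉ = 1881
j=6: r + 5k = 2275.234222… → ⌈·⌉ = 2276
j=7: r + 6k = 2669.678666… → ⌈·⌉ = 2670
j=8: r + 7k = 3064.123111… → ⌈·⌉ = 3065
j=9: r + 8k = 3458.567555… → ⌈·⌉ = 3459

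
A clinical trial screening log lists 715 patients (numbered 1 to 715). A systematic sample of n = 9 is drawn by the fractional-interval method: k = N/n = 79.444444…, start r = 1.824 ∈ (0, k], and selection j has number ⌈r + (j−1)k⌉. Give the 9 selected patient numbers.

2, 82, 161, 241, 320, 400, 479, 558, 638

j=1: r + 0k = 1.824 → ⌈·⌉ = 2
j=2: r + 1k = 81.268444… → ⌈·⌉ = 82
j=3: r + 2k = 160.712888… → ⌈·⌉ = 161
j=4: r + 3k = 240.157333… → ⌈·⌉ = 241
j=5: r + 4k = 319.601777… → ⌈·⌉ = 320
j=6: r + 5k = 399.046222… → ⌈·⌉ = 400
j=7: r + 6k = 478.490666… → ⌈·⌉ = 479
j=8: r + 7k = 557.935111… → ⌈·⌉ = 558
j=9: r + 8k = 637.379555… → ⌈·⌉ = 638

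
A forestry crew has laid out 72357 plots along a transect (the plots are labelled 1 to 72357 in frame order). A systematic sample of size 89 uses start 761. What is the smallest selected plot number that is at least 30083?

k = 72357/89 = 813
Steps past start: ⌈(30083 − 761)/813⌉ = ⌈29322/813⌉ = 37
Selected plot: 761 + 37×813 = 30842

30842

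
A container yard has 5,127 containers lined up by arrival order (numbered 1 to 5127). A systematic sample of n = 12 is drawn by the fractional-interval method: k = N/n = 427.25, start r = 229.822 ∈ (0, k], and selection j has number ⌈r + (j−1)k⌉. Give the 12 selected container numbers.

230, 658, 1085, 1512, 1939, 2367, 2794, 3221, 3648, 4076, 4503, 4930

j=1: r + 0k = 229.822 → ⌈·⌉ = 230
j=2: r + 1k = 657.072 → ⌈·⌉ = 658
j=3: r + 2k = 1084.322 → ⌈·⌉ = 1085
j=4: r + 3k = 1511.572 → ⌈·⌉ = 1512
j=5: r + 4k = 1938.822 → ⌈·⌉ = 1939
j=6: r + 5k = 2366.072 → ⌈·⌉ = 2367
j=7: r + 6k = 2793.322 → ⌈·⌉ = 2794
j=8: r + 7k = 3220.572 → ⌈·⌉ = 3221
j=9: r + 8k = 3647.822 → ⌈·⌉ = 3648
j=10: r + 9k = 4075.072 → ⌈·⌉ = 4076
j=11: r + 10k = 4502.322 → ⌈·⌉ = 4503
j=12: r + 11k = 4929.572 → ⌈·⌉ = 4930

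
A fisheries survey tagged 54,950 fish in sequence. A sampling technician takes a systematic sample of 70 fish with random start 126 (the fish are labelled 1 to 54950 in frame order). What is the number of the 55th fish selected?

k = 54950/70 = 785
55th selection = r + (55−1)·k = 126 + 54×785 = 126 + 42390 = 42516

42516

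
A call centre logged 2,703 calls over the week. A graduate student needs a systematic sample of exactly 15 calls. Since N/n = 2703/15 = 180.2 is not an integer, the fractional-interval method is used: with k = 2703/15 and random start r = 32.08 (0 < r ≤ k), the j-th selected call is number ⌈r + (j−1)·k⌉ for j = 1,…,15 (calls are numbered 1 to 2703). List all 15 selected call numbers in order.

j=1: r + 0k = 32.08 → ⌈·⌉ = 33
j=2: r + 1k = 212.28 → ⌈·⌉ = 213
j=3: r + 2k = 392.48 → ⌈·⌉ = 393
j=4: r + 3k = 572.68 → ⌈·⌉ = 573
j=5: r + 4k = 752.88 → ⌈·⌉ = 753
j=6: r + 5k = 933.08 → ⌈·⌉ = 934
j=7: r + 6k = 1113.28 → ⌈·⌉ = 1114
j=8: r + 7k = 1293.48 → ⌈·⌉ = 1294
j=9: r + 8k = 1473.68 → ⌈·⌉ = 1474
j=10: r + 9k = 1653.88 → ⌈·⌉ = 1654
j=11: r + 10k = 1834.08 → ⌈·⌉ = 1835
j=12: r + 11k = 2014.28 → ⌈·⌉ = 2015
j=13: r + 12k = 2194.48 → ⌈·⌉ = 2195
j=14: r + 13k = 2374.68 → ⌈·⌉ = 2375
j=15: r + 14k = 2554.88 → ⌈·⌉ = 2555

33, 213, 393, 573, 753, 934, 1114, 1294, 1474, 1654, 1835, 2015, 2195, 2375, 2555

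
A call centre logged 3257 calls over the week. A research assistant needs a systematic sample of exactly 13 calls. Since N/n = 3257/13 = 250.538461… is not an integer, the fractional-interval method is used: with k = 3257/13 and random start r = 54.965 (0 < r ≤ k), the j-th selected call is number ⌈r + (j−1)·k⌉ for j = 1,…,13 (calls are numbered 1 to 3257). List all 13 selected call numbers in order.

j=1: r + 0k = 54.965 → ⌈·⌉ = 55
j=2: r + 1k = 305.503461… → ⌈·⌉ = 306
j=3: r + 2k = 556.041923… → ⌈·⌉ = 557
j=4: r + 3k = 806.580384… → ⌈·⌉ = 807
j=5: r + 4k = 1057.118846… → ⌈·⌉ = 1058
j=6: r + 5k = 1307.657307… → ⌈·⌉ = 1308
j=7: r + 6k = 1558.195769… → ⌈·⌉ = 1559
j=8: r + 7k = 1808.734230… → ⌈·⌉ = 1809
j=9: r + 8k = 2059.272692… → ⌈·⌉ = 2060
j=10: r + 9k = 2309.811153… → ⌈·⌉ = 2310
j=11: r + 10k = 2560.349615… → ⌈·⌉ = 2561
j=12: r + 11k = 2810.888076… → ⌈·⌉ = 2811
j=13: r + 12k = 3061.426538… → ⌈·⌉ = 3062

55, 306, 557, 807, 1058, 1308, 1559, 1809, 2060, 2310, 2561, 2811, 3062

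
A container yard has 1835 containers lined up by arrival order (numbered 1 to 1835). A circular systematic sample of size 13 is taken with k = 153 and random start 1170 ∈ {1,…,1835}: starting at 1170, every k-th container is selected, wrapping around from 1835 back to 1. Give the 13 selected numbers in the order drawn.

1170, 1323, 1476, 1629, 1782, 100, 253, 406, 559, 712, 865, 1018, 1171

Selection 1: 1170
Selection 2: 1170 + 153 = 1323
Selection 3: 1323 + 153 = 1476
Selection 4: 1476 + 153 = 1629
Selection 5: 1629 + 153 = 1782
Selection 6: 1782 + 153 = 1935 → 1935 − 1835 = 100
Selection 7: 100 + 153 = 253
Selection 8: 253 + 153 = 406
Selection 9: 406 + 153 = 559
Selection 10: 559 + 153 = 712
Selection 11: 712 + 153 = 865
Selection 12: 865 + 153 = 1018
Selection 13: 1018 + 153 = 1171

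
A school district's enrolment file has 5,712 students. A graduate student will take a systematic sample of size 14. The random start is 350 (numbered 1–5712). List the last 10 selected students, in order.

k = N/n = 5712/14 = 408
5th selection = 350 + 4×408 = 1982
6th: 1982 + 408 = 2390
7th: 2390 + 408 = 2798
8th: 2798 + 408 = 3206
9th: 3206 + 408 = 3614
10th: 3614 + 408 = 4022
11th: 4022 + 408 = 4430
12th: 4430 + 408 = 4838
13th: 4838 + 408 = 5246
14th: 5246 + 408 = 5654

1982, 2390, 2798, 3206, 3614, 4022, 4430, 4838, 5246, 5654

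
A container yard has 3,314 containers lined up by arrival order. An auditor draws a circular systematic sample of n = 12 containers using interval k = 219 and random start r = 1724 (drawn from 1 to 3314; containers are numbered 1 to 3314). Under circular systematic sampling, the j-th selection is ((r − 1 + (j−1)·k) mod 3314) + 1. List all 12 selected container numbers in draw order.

1724, 1943, 2162, 2381, 2600, 2819, 3038, 3257, 162, 381, 600, 819

Selection 1: 1724
Selection 2: 1724 + 219 = 1943
Selection 3: 1943 + 219 = 2162
Selection 4: 2162 + 219 = 2381
Selection 5: 2381 + 219 = 2600
Selection 6: 2600 + 219 = 2819
Selection 7: 2819 + 219 = 3038
Selection 8: 3038 + 219 = 3257
Selection 9: 3257 + 219 = 3476 → 3476 − 3314 = 162
Selection 10: 162 + 219 = 381
Selection 11: 381 + 219 = 600
Selection 12: 600 + 219 = 819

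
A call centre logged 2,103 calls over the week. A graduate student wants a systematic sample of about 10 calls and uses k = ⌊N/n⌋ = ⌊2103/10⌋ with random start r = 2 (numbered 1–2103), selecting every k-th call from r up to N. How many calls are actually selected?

11

k = ⌊2103/10⌋ = 210
Achieved size = ⌊(2103 − 2)/210⌋ + 1 = ⌊2101/210⌋ + 1 = 10 + 1 = 11
(last selection: 2 + 10×210 = 2102 ≤ 2103; next would be 2312 > 2103)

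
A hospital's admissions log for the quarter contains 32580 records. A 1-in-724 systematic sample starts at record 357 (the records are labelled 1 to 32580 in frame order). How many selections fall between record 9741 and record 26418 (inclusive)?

23

k = 724
First selection ≥ 9741: 357 + ⌈(9741−357)/724⌉·724 = 357 + 13×724 = 9769
Last selection ≤ 26418: 357 + ⌊(26418−357)/724⌋·724 = 357 + 35×724 = 25697
Count = 35 − 13 + 1 = 23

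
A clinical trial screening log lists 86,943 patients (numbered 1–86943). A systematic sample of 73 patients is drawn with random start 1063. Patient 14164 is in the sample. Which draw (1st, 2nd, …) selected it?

12

k = 86943/73 = 1191
position = (14164 − 1063)/1191 + 1 = 13101/1191 + 1 = 11 + 1 = 12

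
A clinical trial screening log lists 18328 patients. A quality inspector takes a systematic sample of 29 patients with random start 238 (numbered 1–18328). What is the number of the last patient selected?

17934

k = 18328/29 = 632
29th selection = r + (29−1)·k = 238 + 28×632 = 238 + 17696 = 17934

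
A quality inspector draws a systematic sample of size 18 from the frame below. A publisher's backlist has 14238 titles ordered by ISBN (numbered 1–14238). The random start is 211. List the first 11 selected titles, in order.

211, 1002, 1793, 2584, 3375, 4166, 4957, 5748, 6539, 7330, 8121

k = N/n = 14238/18 = 791
title 1: 211
title 2: 211 + 791 = 1002
title 3: 1002 + 791 = 1793
title 4: 1793 + 791 = 2584
title 5: 2584 + 791 = 3375
title 6: 3375 + 791 = 4166
title 7: 4166 + 791 = 4957
title 8: 4957 + 791 = 5748
title 9: 5748 + 791 = 6539
title 10: 6539 + 791 = 7330
title 11: 7330 + 791 = 8121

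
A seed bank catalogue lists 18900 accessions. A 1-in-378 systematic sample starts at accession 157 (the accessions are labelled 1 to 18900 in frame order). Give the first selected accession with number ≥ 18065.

k = 378
Steps past start: ⌈(18065 − 157)/378⌉ = ⌈17908/378⌉ = 48
Selected accession: 157 + 48×378 = 18301

18301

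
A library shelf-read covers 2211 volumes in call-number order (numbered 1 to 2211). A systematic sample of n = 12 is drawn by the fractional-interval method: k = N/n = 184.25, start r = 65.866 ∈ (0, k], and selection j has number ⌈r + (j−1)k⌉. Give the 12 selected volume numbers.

66, 251, 435, 619, 803, 988, 1172, 1356, 1540, 1725, 1909, 2093

j=1: r + 0k = 65.866 → ⌈·⌉ = 66
j=2: r + 1k = 250.116 → ⌈·⌉ = 251
j=3: r + 2k = 434.366 → ⌈·⌉ = 435
j=4: r + 3k = 618.616 → ⌈·⌉ = 619
j=5: r + 4k = 802.866 → ⌈·⌉ = 803
j=6: r + 5k = 987.116 → ⌈·⌉ = 988
j=7: r + 6k = 1171.366 → ⌈·⌉ = 1172
j=8: r + 7k = 1355.616 → ⌈·⌉ = 1356
j=9: r + 8k = 1539.866 → ⌈·⌉ = 1540
j=10: r + 9k = 1724.116 → ⌈·⌉ = 1725
j=11: r + 10k = 1908.366 → ⌈·⌉ = 1909
j=12: r + 11k = 2092.616 → ⌈·⌉ = 2093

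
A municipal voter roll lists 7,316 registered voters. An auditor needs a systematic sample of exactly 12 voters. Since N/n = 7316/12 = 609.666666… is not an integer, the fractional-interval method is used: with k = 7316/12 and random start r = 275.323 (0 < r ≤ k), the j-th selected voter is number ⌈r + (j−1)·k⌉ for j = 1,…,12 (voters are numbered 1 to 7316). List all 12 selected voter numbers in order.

276, 885, 1495, 2105, 2714, 3324, 3934, 4543, 5153, 5763, 6372, 6982

j=1: r + 0k = 275.323 → ⌈·⌉ = 276
j=2: r + 1k = 884.989666… → ⌈·⌉ = 885
j=3: r + 2k = 1494.656333… → ⌈·⌉ = 1495
j=4: r + 3k = 2104.323 → ⌈·⌉ = 2105
j=5: r + 4k = 2713.989666… → ⌈·⌉ = 2714
j=6: r + 5k = 3323.656333… → ⌈·⌉ = 3324
j=7: r + 6k = 3933.323 → ⌈·⌉ = 3934
j=8: r + 7k = 4542.989666… → ⌈·⌉ = 4543
j=9: r + 8k = 5152.656333… → ⌈·⌉ = 5153
j=10: r + 9k = 5762.323 → ⌈·⌉ = 5763
j=11: r + 10k = 6371.989666… → ⌈·⌉ = 6372
j=12: r + 11k = 6981.656333… → ⌈·⌉ = 6982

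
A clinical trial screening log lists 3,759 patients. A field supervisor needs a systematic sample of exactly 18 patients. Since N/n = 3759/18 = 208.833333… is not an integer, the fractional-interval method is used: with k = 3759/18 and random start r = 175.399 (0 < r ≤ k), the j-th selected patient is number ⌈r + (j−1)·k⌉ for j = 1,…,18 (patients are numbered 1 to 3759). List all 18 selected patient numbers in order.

j=1: r + 0k = 175.399 → ⌈·⌉ = 176
j=2: r + 1k = 384.232333… → ⌈·⌉ = 385
j=3: r + 2k = 593.065666… → ⌈·⌉ = 594
j=4: r + 3k = 801.899 → ⌈·⌉ = 802
j=5: r + 4k = 1010.732333… → ⌈·⌉ = 1011
j=6: r + 5k = 1219.565666… → ⌈·⌉ = 1220
j=7: r + 6k = 1428.399 → ⌈·⌉ = 1429
j=8: r + 7k = 1637.232333… → ⌈·⌉ = 1638
j=9: r + 8k = 1846.065666… → ⌈·⌉ = 1847
j=10: r + 9k = 2054.899 → ⌈·⌉ = 2055
j=11: r + 10k = 2263.732333… → ⌈·⌉ = 2264
j=12: r + 11k = 2472.565666… → ⌈·⌉ = 2473
j=13: r + 12k = 2681.399 → ⌈·⌉ = 2682
j=14: r + 13k = 2890.232333… → ⌈·⌉ = 2891
j=15: r + 14k = 3099.065666… → ⌈·⌉ = 3100
j=16: r + 15k = 3307.899 → ⌈·⌉ = 3308
j=17: r + 16k = 3516.732333… → ⌈·⌉ = 3517
j=18: r + 17k = 3725.565666… → ⌈·⌉ = 3726

176, 385, 594, 802, 1011, 1220, 1429, 1638, 1847, 2055, 2264, 2473, 2682, 2891, 3100, 3308, 3517, 3726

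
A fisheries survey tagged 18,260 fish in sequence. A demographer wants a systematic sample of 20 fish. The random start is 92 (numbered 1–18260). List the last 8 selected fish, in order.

11048, 11961, 12874, 13787, 14700, 15613, 16526, 17439

k = N/n = 18260/20 = 913
13th selection = 92 + 12×913 = 11048
14th: 11048 + 913 = 11961
15th: 11961 + 913 = 12874
16th: 12874 + 913 = 13787
17th: 13787 + 913 = 14700
18th: 14700 + 913 = 15613
19th: 15613 + 913 = 16526
20th: 16526 + 913 = 17439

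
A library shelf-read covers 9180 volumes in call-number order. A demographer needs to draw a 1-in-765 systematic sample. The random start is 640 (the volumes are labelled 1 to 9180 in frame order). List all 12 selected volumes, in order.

volume 1: 640
volume 2: 640 + 765 = 1405
volume 3: 1405 + 765 = 2170
volume 4: 2170 + 765 = 2935
volume 5: 2935 + 765 = 3700
volume 6: 3700 + 765 = 4465
volume 7: 4465 + 765 = 5230
volume 8: 5230 + 765 = 5995
volume 9: 5995 + 765 = 6760
volume 10: 6760 + 765 = 7525
volume 11: 7525 + 765 = 8290
volume 12: 8290 + 765 = 9055

640, 1405, 2170, 2935, 3700, 4465, 5230, 5995, 6760, 7525, 8290, 9055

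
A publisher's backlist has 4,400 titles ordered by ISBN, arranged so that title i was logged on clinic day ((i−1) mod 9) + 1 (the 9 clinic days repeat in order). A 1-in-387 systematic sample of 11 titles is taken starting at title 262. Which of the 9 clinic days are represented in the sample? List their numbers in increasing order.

Consecutive selections differ by k = 387, so their clinic day numbers differ by 387 mod 9 = 0.
gcd(387, 9) = 9, so the sample visits 9/9 = 1 distinct residues mod 9.
Start 262 is clinic day 1; the clinic days hit are 1.

1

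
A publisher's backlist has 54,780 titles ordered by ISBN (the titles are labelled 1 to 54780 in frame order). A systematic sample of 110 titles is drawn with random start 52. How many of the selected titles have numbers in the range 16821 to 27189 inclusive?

21

k = 54780/110 = 498
First selection ≥ 16821: 52 + ⌈(16821−52)/498⌉·498 = 52 + 34×498 = 16984
Last selection ≤ 27189: 52 + ⌊(27189−52)/498⌋·498 = 52 + 54×498 = 26944
Count = 54 − 34 + 1 = 21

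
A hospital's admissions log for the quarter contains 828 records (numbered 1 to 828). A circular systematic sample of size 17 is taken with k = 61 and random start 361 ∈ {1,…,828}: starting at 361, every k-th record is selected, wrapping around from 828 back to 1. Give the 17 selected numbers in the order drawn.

361, 422, 483, 544, 605, 666, 727, 788, 21, 82, 143, 204, 265, 326, 387, 448, 509

Selection 1: 361
Selection 2: 361 + 61 = 422
Selection 3: 422 + 61 = 483
Selection 4: 483 + 61 = 544
Selection 5: 544 + 61 = 605
Selection 6: 605 + 61 = 666
Selection 7: 666 + 61 = 727
Selection 8: 727 + 61 = 788
Selection 9: 788 + 61 = 849 → 849 − 828 = 21
Selection 10: 21 + 61 = 82
Selection 11: 82 + 61 = 143
Selection 12: 143 + 61 = 204
Selection 13: 204 + 61 = 265
Selection 14: 265 + 61 = 326
Selection 15: 326 + 61 = 387
Selection 16: 387 + 61 = 448
Selection 17: 448 + 61 = 509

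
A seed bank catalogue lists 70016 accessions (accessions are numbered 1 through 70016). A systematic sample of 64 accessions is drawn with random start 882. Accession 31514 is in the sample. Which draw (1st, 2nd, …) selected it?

29

k = 70016/64 = 1094
position = (31514 − 882)/1094 + 1 = 30632/1094 + 1 = 28 + 1 = 29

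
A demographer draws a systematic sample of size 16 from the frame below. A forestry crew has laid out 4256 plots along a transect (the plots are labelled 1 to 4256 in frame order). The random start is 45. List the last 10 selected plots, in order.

k = N/n = 4256/16 = 266
7th selection = 45 + 6×266 = 1641
8th: 1641 + 266 = 1907
9th: 1907 + 266 = 2173
10th: 2173 + 266 = 2439
11th: 2439 + 266 = 2705
12th: 2705 + 266 = 2971
13th: 2971 + 266 = 3237
14th: 3237 + 266 = 3503
15th: 3503 + 266 = 3769
16th: 3769 + 266 = 4035

1641, 1907, 2173, 2439, 2705, 2971, 3237, 3503, 3769, 4035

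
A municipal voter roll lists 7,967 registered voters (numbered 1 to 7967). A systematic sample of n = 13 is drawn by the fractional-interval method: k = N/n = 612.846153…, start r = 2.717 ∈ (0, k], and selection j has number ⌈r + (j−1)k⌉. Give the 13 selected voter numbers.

j=1: r + 0k = 2.717 → ⌈·⌉ = 3
j=2: r + 1k = 615.563153… → ⌈·⌉ = 616
j=3: r + 2k = 1228.409307… → ⌈·⌉ = 1229
j=4: r + 3k = 1841.255461… → ⌈·⌉ = 1842
j=5: r + 4k = 2454.101615… → ⌈·⌉ = 2455
j=6: r + 5k = 3066.947769… → ⌈·⌉ = 3067
j=7: r + 6k = 3679.793923… → ⌈·⌉ = 3680
j=8: r + 7k = 4292.640076… → ⌈·⌉ = 4293
j=9: r + 8k = 4905.486230… → ⌈·⌉ = 4906
j=10: r + 9k = 5518.332384… → ⌈·⌉ = 5519
j=11: r + 10k = 6131.178538… → ⌈·⌉ = 6132
j=12: r + 11k = 6744.024692… → ⌈·⌉ = 6745
j=13: r + 12k = 7356.870846… → ⌈·⌉ = 7357

3, 616, 1229, 1842, 2455, 3067, 3680, 4293, 4906, 5519, 6132, 6745, 7357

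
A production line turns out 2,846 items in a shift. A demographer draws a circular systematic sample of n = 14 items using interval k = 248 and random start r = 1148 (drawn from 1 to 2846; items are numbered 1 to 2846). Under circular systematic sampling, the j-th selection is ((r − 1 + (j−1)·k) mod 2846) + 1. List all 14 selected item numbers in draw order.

Selection 1: 1148
Selection 2: 1148 + 248 = 1396
Selection 3: 1396 + 248 = 1644
Selection 4: 1644 + 248 = 1892
Selection 5: 1892 + 248 = 2140
Selection 6: 2140 + 248 = 2388
Selection 7: 2388 + 248 = 2636
Selection 8: 2636 + 248 = 2884 → 2884 − 2846 = 38
Selection 9: 38 + 248 = 286
Selection 10: 286 + 248 = 534
Selection 11: 534 + 248 = 782
Selection 12: 782 + 248 = 1030
Selection 13: 1030 + 248 = 1278
Selection 14: 1278 + 248 = 1526

1148, 1396, 1644, 1892, 2140, 2388, 2636, 38, 286, 534, 782, 1030, 1278, 1526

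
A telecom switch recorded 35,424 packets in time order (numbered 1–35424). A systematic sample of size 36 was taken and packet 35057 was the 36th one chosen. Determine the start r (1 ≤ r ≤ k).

k = 35424/36 = 984
r = 35057 − (36−1)×984 = 35057 − 34440 = 617

617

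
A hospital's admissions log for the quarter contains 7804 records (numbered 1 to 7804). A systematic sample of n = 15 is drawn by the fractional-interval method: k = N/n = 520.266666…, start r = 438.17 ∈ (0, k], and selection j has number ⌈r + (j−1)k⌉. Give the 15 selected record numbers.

439, 959, 1479, 1999, 2520, 3040, 3560, 4081, 4601, 5121, 5641, 6162, 6682, 7202, 7722

j=1: r + 0k = 438.17 → ⌈·⌉ = 439
j=2: r + 1k = 958.436666… → ⌈·⌉ = 959
j=3: r + 2k = 1478.703333… → ⌈·⌉ = 1479
j=4: r + 3k = 1998.97 → ⌈·⌉ = 1999
j=5: r + 4k = 2519.236666… → ⌈·⌉ = 2520
j=6: r + 5k = 3039.503333… → ⌈·⌉ = 3040
j=7: r + 6k = 3559.77 → ⌈·⌉ = 3560
j=8: r + 7k = 4080.036666… → ⌈·⌉ = 4081
j=9: r + 8k = 4600.303333… → ⌈·⌉ = 4601
j=10: r + 9k = 5120.57 → ⌈·⌉ = 5121
j=11: r + 10k = 5640.836666… → ⌈·⌉ = 5641
j=12: r + 11k = 6161.103333… → ⌈·⌉ = 6162
j=13: r + 12k = 6681.37 → ⌈·⌉ = 6682
j=14: r + 13k = 7201.636666… → ⌈·⌉ = 7202
j=15: r + 14k = 7721.903333… → ⌈·⌉ = 7722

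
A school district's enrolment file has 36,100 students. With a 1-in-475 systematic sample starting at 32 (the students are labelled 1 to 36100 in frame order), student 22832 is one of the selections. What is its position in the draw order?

k = 475
position = (22832 − 32)/475 + 1 = 22800/475 + 1 = 48 + 1 = 49

49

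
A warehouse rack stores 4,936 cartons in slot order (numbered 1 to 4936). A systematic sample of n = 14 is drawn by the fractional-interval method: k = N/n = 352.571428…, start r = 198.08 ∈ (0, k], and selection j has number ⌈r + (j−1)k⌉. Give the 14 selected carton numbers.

j=1: r + 0k = 198.08 → ⌈·⌉ = 199
j=2: r + 1k = 550.651428… → ⌈·⌉ = 551
j=3: r + 2k = 903.222857… → ⌈·⌉ = 904
j=4: r + 3k = 1255.794285… → ⌈·⌉ = 1256
j=5: r + 4k = 1608.365714… → ⌈·⌉ = 1609
j=6: r + 5k = 1960.937142… → ⌈·⌉ = 1961
j=7: r + 6k = 2313.508571… → ⌈·⌉ = 2314
j=8: r + 7k = 2666.08 → ⌈·⌉ = 2667
j=9: r + 8k = 3018.651428… → ⌈·⌉ = 3019
j=10: r + 9k = 3371.222857… → ⌈·⌉ = 3372
j=11: r + 10k = 3723.794285… → ⌈·⌉ = 3724
j=12: r + 11k = 4076.365714… → ⌈·⌉ = 4077
j=13: r + 12k = 4428.937142… → ⌈·⌉ = 4429
j=14: r + 13k = 4781.508571… → ⌈·⌉ = 4782

199, 551, 904, 1256, 1609, 1961, 2314, 2667, 3019, 3372, 3724, 4077, 4429, 4782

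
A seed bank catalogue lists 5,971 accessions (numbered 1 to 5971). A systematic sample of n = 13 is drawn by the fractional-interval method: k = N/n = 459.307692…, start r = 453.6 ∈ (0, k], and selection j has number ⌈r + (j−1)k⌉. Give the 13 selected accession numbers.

454, 913, 1373, 1832, 2291, 2751, 3210, 3669, 4129, 4588, 5047, 5506, 5966

j=1: r + 0k = 453.6 → ⌈·⌉ = 454
j=2: r + 1k = 912.907692… → ⌈·⌉ = 913
j=3: r + 2k = 1372.215384… → ⌈·⌉ = 1373
j=4: r + 3k = 1831.523076… → ⌈·⌉ = 1832
j=5: r + 4k = 2290.830769… → ⌈·⌉ = 2291
j=6: r + 5k = 2750.138461… → ⌈·⌉ = 2751
j=7: r + 6k = 3209.446153… → ⌈·⌉ = 3210
j=8: r + 7k = 3668.753846… → ⌈·⌉ = 3669
j=9: r + 8k = 4128.061538… → ⌈·⌉ = 4129
j=10: r + 9k = 4587.369230… → ⌈·⌉ = 4588
j=11: r + 10k = 5046.676923… → ⌈·⌉ = 5047
j=12: r + 11k = 5505.984615… → ⌈·⌉ = 5506
j=13: r + 12k = 5965.292307… → ⌈·⌉ = 5966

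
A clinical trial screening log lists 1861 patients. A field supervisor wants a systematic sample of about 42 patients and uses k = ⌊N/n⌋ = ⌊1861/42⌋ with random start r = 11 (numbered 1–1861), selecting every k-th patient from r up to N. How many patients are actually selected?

43

k = ⌊1861/42⌋ = 44
Achieved size = ⌊(1861 − 11)/44⌋ + 1 = ⌊1850/44⌋ + 1 = 42 + 1 = 43
(last selection: 11 + 42×44 = 1859 ≤ 1861; next would be 1903 > 1861)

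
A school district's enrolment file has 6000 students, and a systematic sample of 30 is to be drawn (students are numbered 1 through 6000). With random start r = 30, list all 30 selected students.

30, 230, 430, 630, 830, 1030, 1230, 1430, 1630, 1830, 2030, 2230, 2430, 2630, 2830, 3030, 3230, 3430, 3630, 3830, 4030, 4230, 4430, 4630, 4830, 5030, 5230, 5430, 5630, 5830

k = N/n = 6000/30 = 200
student 1: 30
student 2: 30 + 200 = 230
student 3: 230 + 200 = 430
student 4: 430 + 200 = 630
student 5: 630 + 200 = 830
student 6: 830 + 200 = 1030
student 7: 1030 + 200 = 1230
student 8: 1230 + 200 = 1430
student 9: 1430 + 200 = 1630
student 10: 1630 + 200 = 1830
student 11: 1830 + 200 = 2030
student 12: 2030 + 200 = 2230
student 13: 2230 + 200 = 2430
student 14: 2430 + 200 = 2630
student 15: 2630 + 200 = 2830
student 16: 2830 + 200 = 3030
student 17: 3030 + 200 = 3230
student 18: 3230 + 200 = 3430
student 19: 3430 + 200 = 3630
student 20: 3630 + 200 = 3830
student 21: 3830 + 200 = 4030
student 22: 4030 + 200 = 4230
student 23: 4230 + 200 = 4430
student 24: 4430 + 200 = 4630
student 25: 4630 + 200 = 4830
student 26: 4830 + 200 = 5030
student 27: 5030 + 200 = 5230
student 28: 5230 + 200 = 5430
student 29: 5430 + 200 = 5630
student 30: 5630 + 200 = 5830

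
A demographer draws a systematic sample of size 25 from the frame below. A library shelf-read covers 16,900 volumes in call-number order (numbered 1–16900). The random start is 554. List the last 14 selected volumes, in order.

k = N/n = 16900/25 = 676
12th selection = 554 + 11×676 = 7990
13th: 7990 + 676 = 8666
14th: 8666 + 676 = 9342
15th: 9342 + 676 = 10018
16th: 10018 + 676 = 10694
17th: 10694 + 676 = 11370
18th: 11370 + 676 = 12046
19th: 12046 + 676 = 12722
20th: 12722 + 676 = 13398
21st: 13398 + 676 = 14074
22nd: 14074 + 676 = 14750
23rd: 14750 + 676 = 15426
24th: 15426 + 676 = 16102
25th: 16102 + 676 = 16778

7990, 8666, 9342, 10018, 10694, 11370, 12046, 12722, 13398, 14074, 14750, 15426, 16102, 16778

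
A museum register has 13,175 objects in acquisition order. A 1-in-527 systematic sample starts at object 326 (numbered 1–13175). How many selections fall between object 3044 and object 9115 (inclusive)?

k = 527
First selection ≥ 3044: 326 + ⌈(3044−326)/527⌉·527 = 326 + 6×527 = 3488
Last selection ≤ 9115: 326 + ⌊(9115−326)/527⌋·527 = 326 + 16×527 = 8758
Count = 16 − 6 + 1 = 11

11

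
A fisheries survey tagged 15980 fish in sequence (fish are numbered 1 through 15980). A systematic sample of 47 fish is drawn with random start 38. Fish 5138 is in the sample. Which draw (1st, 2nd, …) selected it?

k = 15980/47 = 340
position = (5138 − 38)/340 + 1 = 5100/340 + 1 = 15 + 1 = 16

16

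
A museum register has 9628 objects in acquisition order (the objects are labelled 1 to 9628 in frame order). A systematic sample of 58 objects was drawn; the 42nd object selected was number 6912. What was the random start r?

k = 9628/58 = 166
r = 6912 − (42−1)×166 = 6912 − 6806 = 106

106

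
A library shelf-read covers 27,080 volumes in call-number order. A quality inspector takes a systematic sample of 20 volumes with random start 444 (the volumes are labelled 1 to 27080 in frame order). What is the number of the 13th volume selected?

16692

k = 27080/20 = 1354
13th selection = r + (13−1)·k = 444 + 12×1354 = 444 + 16248 = 16692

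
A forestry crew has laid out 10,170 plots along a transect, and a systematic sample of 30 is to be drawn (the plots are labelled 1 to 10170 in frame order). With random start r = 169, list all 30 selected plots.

k = N/n = 10170/30 = 339
plot 1: 169
plot 2: 169 + 339 = 508
plot 3: 508 + 339 = 847
plot 4: 847 + 339 = 1186
plot 5: 1186 + 339 = 1525
plot 6: 1525 + 339 = 1864
plot 7: 1864 + 339 = 2203
plot 8: 2203 + 339 = 2542
plot 9: 2542 + 339 = 2881
plot 10: 2881 + 339 = 3220
plot 11: 3220 + 339 = 3559
plot 12: 3559 + 339 = 3898
plot 13: 3898 + 339 = 4237
plot 14: 4237 + 339 = 4576
plot 15: 4576 + 339 = 4915
plot 16: 4915 + 339 = 5254
plot 17: 5254 + 339 = 5593
plot 18: 5593 + 339 = 5932
plot 19: 5932 + 339 = 6271
plot 20: 6271 + 339 = 6610
plot 21: 6610 + 339 = 6949
plot 22: 6949 + 339 = 7288
plot 23: 7288 + 339 = 7627
plot 24: 7627 + 339 = 7966
plot 25: 7966 + 339 = 8305
plot 26: 8305 + 339 = 8644
plot 27: 8644 + 339 = 8983
plot 28: 8983 + 339 = 9322
plot 29: 9322 + 339 = 9661
plot 30: 9661 + 339 = 10000

169, 508, 847, 1186, 1525, 1864, 2203, 2542, 2881, 3220, 3559, 3898, 4237, 4576, 4915, 5254, 5593, 5932, 6271, 6610, 6949, 7288, 7627, 7966, 8305, 8644, 8983, 9322, 9661, 10000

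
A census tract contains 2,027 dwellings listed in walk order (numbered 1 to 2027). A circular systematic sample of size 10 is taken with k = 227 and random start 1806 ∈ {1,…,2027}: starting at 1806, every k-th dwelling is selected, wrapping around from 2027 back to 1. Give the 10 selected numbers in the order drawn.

1806, 6, 233, 460, 687, 914, 1141, 1368, 1595, 1822

Selection 1: 1806
Selection 2: 1806 + 227 = 2033 → 2033 − 2027 = 6
Selection 3: 6 + 227 = 233
Selection 4: 233 + 227 = 460
Selection 5: 460 + 227 = 687
Selection 6: 687 + 227 = 914
Selection 7: 914 + 227 = 1141
Selection 8: 1141 + 227 = 1368
Selection 9: 1368 + 227 = 1595
Selection 10: 1595 + 227 = 1822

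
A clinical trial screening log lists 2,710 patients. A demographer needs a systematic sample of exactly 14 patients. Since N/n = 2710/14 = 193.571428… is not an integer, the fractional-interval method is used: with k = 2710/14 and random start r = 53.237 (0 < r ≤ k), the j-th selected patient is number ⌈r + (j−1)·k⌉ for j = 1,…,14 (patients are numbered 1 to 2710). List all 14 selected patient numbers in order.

j=1: r + 0k = 53.237 → ⌈·⌉ = 54
j=2: r + 1k = 246.808428… → ⌈·⌉ = 247
j=3: r + 2k = 440.379857… → ⌈·⌉ = 441
j=4: r + 3k = 633.951285… → ⌈·⌉ = 634
j=5: r + 4k = 827.522714… → ⌈·⌉ = 828
j=6: r + 5k = 1021.094142… → ⌈·⌉ = 1022
j=7: r + 6k = 1214.665571… → ⌈·⌉ = 1215
j=8: r + 7k = 1408.237 → ⌈·⌉ = 1409
j=9: r + 8k = 1601.808428… → ⌈·⌉ = 1602
j=10: r + 9k = 1795.379857… → ⌈·⌉ = 1796
j=11: r + 10k = 1988.951285… → ⌈·⌉ = 1989
j=12: r + 11k = 2182.522714… → ⌈·⌉ = 2183
j=13: r + 12k = 2376.094142… → ⌈·⌉ = 2377
j=14: r + 13k = 2569.665571… → ⌈·⌉ = 2570

54, 247, 441, 634, 828, 1022, 1215, 1409, 1602, 1796, 1989, 2183, 2377, 2570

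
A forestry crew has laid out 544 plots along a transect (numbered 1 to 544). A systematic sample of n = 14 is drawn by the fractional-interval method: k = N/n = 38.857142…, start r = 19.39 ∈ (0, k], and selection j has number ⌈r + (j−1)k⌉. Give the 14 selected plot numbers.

j=1: r + 0k = 19.39 → ⌈·⌉ = 20
j=2: r + 1k = 58.247142… → ⌈·⌉ = 59
j=3: r + 2k = 97.104285… → ⌈·⌉ = 98
j=4: r + 3k = 135.961428… → ⌈·⌉ = 136
j=5: r + 4k = 174.818571… → ⌈·⌉ = 175
j=6: r + 5k = 213.675714… → ⌈·⌉ = 214
j=7: r + 6k = 252.532857… → ⌈·⌉ = 253
j=8: r + 7k = 291.39 → ⌈·⌉ = 292
j=9: r + 8k = 330.247142… → ⌈·⌉ = 331
j=10: r + 9k = 369.104285… → ⌈·⌉ = 370
j=11: r + 10k = 407.961428… → ⌈·⌉ = 408
j=12: r + 11k = 446.818571… → ⌈·⌉ = 447
j=13: r + 12k = 485.675714… → ⌈·⌉ = 486
j=14: r + 13k = 524.532857… → ⌈·⌉ = 525

20, 59, 98, 136, 175, 214, 253, 292, 331, 370, 408, 447, 486, 525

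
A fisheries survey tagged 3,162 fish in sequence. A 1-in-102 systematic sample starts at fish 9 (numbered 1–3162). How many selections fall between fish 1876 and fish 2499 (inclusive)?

6

k = 102
First selection ≥ 1876: 9 + ⌈(1876−9)/102⌉·102 = 9 + 19×102 = 1947
Last selection ≤ 2499: 9 + ⌊(2499−9)/102⌋·102 = 9 + 24×102 = 2457
Count = 24 − 19 + 1 = 6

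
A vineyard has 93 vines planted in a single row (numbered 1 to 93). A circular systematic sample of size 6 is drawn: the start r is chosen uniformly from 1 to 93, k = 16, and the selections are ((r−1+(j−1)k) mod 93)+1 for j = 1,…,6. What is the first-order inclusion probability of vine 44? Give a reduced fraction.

For each position j, as r ranges over 1…93 the j-th selection hits every vine exactly once, so vine 44 is selected for exactly 6 of the 93 starts.
Inclusion probability = 6/93 = 2/31.

2/31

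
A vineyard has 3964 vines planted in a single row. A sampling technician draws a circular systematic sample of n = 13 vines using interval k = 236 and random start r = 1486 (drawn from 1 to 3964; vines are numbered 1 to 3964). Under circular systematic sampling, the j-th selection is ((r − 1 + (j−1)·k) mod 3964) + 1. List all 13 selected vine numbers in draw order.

Selection 1: 1486
Selection 2: 1486 + 236 = 1722
Selection 3: 1722 + 236 = 1958
Selection 4: 1958 + 236 = 2194
Selection 5: 2194 + 236 = 2430
Selection 6: 2430 + 236 = 2666
Selection 7: 2666 + 236 = 2902
Selection 8: 2902 + 236 = 3138
Selection 9: 3138 + 236 = 3374
Selection 10: 3374 + 236 = 3610
Selection 11: 3610 + 236 = 3846
Selection 12: 3846 + 236 = 4082 → 4082 − 3964 = 118
Selection 13: 118 + 236 = 354

1486, 1722, 1958, 2194, 2430, 2666, 2902, 3138, 3374, 3610, 3846, 118, 354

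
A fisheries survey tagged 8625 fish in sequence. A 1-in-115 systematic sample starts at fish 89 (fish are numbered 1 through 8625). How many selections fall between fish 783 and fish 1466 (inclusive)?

k = 115
First selection ≥ 783: 89 + ⌈(783−89)/115⌉·115 = 89 + 7×115 = 894
Last selection ≤ 1466: 89 + ⌊(1466−89)/115⌋·115 = 89 + 11×115 = 1354
Count = 11 − 7 + 1 = 5

5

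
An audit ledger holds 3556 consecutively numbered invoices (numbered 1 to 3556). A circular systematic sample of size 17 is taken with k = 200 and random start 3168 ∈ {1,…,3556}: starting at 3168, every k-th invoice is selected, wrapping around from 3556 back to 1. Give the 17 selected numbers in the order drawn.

Selection 1: 3168
Selection 2: 3168 + 200 = 3368
Selection 3: 3368 + 200 = 3568 → 3568 − 3556 = 12
Selection 4: 12 + 200 = 212
Selection 5: 212 + 200 = 412
Selection 6: 412 + 200 = 612
Selection 7: 612 + 200 = 812
Selection 8: 812 + 200 = 1012
Selection 9: 1012 + 200 = 1212
Selection 10: 1212 + 200 = 1412
Selection 11: 1412 + 200 = 1612
Selection 12: 1612 + 200 = 1812
Selection 13: 1812 + 200 = 2012
Selection 14: 2012 + 200 = 2212
Selection 15: 2212 + 200 = 2412
Selection 16: 2412 + 200 = 2612
Selection 17: 2612 + 200 = 2812

3168, 3368, 12, 212, 412, 612, 812, 1012, 1212, 1412, 1612, 1812, 2012, 2212, 2412, 2612, 2812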